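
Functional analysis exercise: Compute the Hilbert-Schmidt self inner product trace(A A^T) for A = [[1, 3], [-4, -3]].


trace(A * A^T) = sum of squares of all entries
= 1^2 + 3^2 + (-4)^2 + (-3)^2
= 1 + 9 + 16 + 9
= 35

35


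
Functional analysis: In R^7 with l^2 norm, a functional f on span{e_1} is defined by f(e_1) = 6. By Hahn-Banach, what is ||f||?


The norm of f is given by ||f|| = sup_{||x||=1} |f(x)|.
On span{e_1}, ||e_1|| = 1, so ||f|| = |f(e_1)| / ||e_1||
= |6| / 1 = 6.0000

6.0000


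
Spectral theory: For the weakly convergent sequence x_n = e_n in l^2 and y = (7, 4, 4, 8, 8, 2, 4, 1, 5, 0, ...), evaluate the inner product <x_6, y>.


x_6 = e_6 is the standard basis vector with 1 in position 6.
<x_6, y> = y_6 = 2
As n -> infinity, <x_n, y> -> 0, confirming weak convergence of (x_n) to 0.

2


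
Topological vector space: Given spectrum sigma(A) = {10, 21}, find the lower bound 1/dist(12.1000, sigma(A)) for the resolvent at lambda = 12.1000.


dist(12.1000, {10, 21}) = min(|12.1000 - 10|, |12.1000 - 21|)
= min(2.1000, 8.9000) = 2.1000
Resolvent bound = 1/2.1000 = 0.4762

0.4762


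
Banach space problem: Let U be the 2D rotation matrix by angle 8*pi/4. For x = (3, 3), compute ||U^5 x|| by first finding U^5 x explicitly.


U is a rotation by theta = 8*pi/4
U^5 = rotation by 5*theta = 40*pi/4 = 0*pi/4 (mod 2*pi)
cos(0*pi/4) = 1.0000, sin(0*pi/4) = 0.0000
U^5 x = (1.0000 * 3 - 0.0000 * 3, 0.0000 * 3 + 1.0000 * 3)
= (3.0000, 3.0000)
||U^5 x|| = sqrt(3.0000^2 + 3.0000^2) = sqrt(18.0000) = 4.2426

4.2426


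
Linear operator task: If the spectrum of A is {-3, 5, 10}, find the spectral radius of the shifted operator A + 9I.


Spectrum of A + 9I = {6, 14, 19}
Spectral radius = max |lambda| over the shifted spectrum
= max(6, 14, 19) = 19

19


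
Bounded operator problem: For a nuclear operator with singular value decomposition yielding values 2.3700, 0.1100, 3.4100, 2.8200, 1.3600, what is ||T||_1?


The nuclear norm is the sum of all singular values.
||T||_1 = 2.3700 + 0.1100 + 3.4100 + 2.8200 + 1.3600
= 10.0700

10.0700


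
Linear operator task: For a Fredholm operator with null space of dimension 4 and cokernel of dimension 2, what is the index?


The Fredholm index is defined as ind(T) = dim(ker T) - dim(coker T)
= 4 - 2
= 2

2


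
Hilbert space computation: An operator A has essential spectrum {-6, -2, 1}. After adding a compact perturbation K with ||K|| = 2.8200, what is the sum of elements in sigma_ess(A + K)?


By Weyl's theorem, the essential spectrum is invariant under compact perturbations.
sigma_ess(A + K) = sigma_ess(A) = {-6, -2, 1}
Sum = -6 + -2 + 1 = -7

-7


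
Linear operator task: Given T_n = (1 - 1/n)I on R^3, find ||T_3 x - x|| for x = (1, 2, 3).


T_3 x - x = (1 - 1/3)x - x = -x/3
||x|| = sqrt(14) = 3.7417
||T_3 x - x|| = ||x||/3 = 3.7417/3 = 1.2472

1.2472


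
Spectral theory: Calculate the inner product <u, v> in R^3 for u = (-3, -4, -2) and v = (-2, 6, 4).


Computing the standard inner product <u, v> = sum u_i * v_i
= -3*-2 + -4*6 + -2*4
= 6 + -24 + -8
= -26

-26


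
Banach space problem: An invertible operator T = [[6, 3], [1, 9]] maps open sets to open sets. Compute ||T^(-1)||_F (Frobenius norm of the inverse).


det(T) = 6*9 - 3*1 = 51
T^(-1) = (1/51) * [[9, -3], [-1, 6]] = [[0.1765, -0.0588], [-0.0196, 0.1176]]
||T^(-1)||_F^2 = 0.1765^2 + (-0.0588)^2 + (-0.0196)^2 + 0.1176^2 = 0.0488
||T^(-1)||_F = sqrt(0.0488) = 0.2210

0.2210


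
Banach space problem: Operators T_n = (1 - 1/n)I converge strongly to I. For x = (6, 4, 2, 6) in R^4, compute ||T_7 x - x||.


T_7 x - x = (1 - 1/7)x - x = -x/7
||x|| = sqrt(92) = 9.5917
||T_7 x - x|| = ||x||/7 = 9.5917/7 = 1.3702

1.3702


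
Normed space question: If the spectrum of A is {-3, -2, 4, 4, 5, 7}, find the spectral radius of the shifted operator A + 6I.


Spectrum of A + 6I = {3, 4, 10, 10, 11, 13}
Spectral radius = max |lambda| over the shifted spectrum
= max(3, 4, 10, 10, 11, 13) = 13

13


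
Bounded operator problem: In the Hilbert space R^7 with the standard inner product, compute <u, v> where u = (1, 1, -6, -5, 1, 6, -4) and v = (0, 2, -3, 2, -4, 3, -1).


Computing the standard inner product <u, v> = sum u_i * v_i
= 1*0 + 1*2 + -6*-3 + -5*2 + 1*-4 + 6*3 + -4*-1
= 0 + 2 + 18 + -10 + -4 + 18 + 4
= 28

28


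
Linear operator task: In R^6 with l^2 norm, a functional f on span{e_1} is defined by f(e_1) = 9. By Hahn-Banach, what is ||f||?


The norm of f is given by ||f|| = sup_{||x||=1} |f(x)|.
On span{e_1}, ||e_1|| = 1, so ||f|| = |f(e_1)| / ||e_1||
= |9| / 1 = 9.0000

9.0000


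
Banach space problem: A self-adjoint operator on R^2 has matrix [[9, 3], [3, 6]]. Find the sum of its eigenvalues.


For a self-adjoint (symmetric) matrix, the eigenvalues are real.
The sum of eigenvalues equals the trace of the matrix.
trace = 9 + 6 = 15

15


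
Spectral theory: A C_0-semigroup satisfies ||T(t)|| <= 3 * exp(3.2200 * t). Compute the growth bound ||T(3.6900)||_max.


||T(3.6900)|| <= 3 * exp(3.2200 * 3.6900)
= 3 * exp(11.8818)
= 3 * 144610.6157
= 433831.8470

433831.8470


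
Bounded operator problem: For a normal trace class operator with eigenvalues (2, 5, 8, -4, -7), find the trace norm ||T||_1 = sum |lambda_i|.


For a normal operator, singular values equal |eigenvalues|.
Trace norm = sum |lambda_i| = 2 + 5 + 8 + 4 + 7
= 26

26


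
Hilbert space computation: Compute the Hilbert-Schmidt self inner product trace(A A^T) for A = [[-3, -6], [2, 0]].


trace(A * A^T) = sum of squares of all entries
= (-3)^2 + (-6)^2 + 2^2 + 0^2
= 9 + 36 + 4 + 0
= 49

49


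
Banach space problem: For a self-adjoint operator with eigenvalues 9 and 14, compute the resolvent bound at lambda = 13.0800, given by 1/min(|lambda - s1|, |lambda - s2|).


dist(13.0800, {9, 14}) = min(|13.0800 - 9|, |13.0800 - 14|)
= min(4.0800, 0.9200) = 0.9200
Resolvent bound = 1/0.9200 = 1.0870

1.0870


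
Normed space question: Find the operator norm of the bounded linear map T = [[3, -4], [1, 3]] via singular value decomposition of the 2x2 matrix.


A^T A = [[10, -9], [-9, 25]]
trace(A^T A) = 35, det(A^T A) = 169
discriminant = 35^2 - 4*169 = 549
Largest eigenvalue of A^T A = (trace + sqrt(disc))/2 = 29.2154
||T|| = sqrt(29.2154) = 5.4051

5.4051


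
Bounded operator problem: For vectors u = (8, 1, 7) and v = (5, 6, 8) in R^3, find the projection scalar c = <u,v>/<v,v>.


Computing <u,v> = 8*5 + 1*6 + 7*8 = 102
Computing <v,v> = 5^2 + 6^2 + 8^2 = 125
Projection coefficient = 102/125 = 0.8160

0.8160


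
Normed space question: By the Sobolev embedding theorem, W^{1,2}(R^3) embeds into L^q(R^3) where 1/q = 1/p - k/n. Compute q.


Using the Sobolev embedding formula: 1/q = 1/p - k/n
1/q = 1/2 - 1/3 = 1/6
q = 1/(1/6) = 6

6.0000


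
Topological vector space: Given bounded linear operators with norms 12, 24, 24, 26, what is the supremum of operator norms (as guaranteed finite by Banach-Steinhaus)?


By the Uniform Boundedness Principle, the supremum of norms is finite.
sup_k ||T_k|| = max(12, 24, 24, 26) = 26

26


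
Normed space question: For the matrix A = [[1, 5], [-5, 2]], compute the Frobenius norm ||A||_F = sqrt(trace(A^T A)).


||A||_F^2 = sum a_ij^2
= 1^2 + 5^2 + (-5)^2 + 2^2
= 1 + 25 + 25 + 4 = 55
||A||_F = sqrt(55) = 7.4162

7.4162


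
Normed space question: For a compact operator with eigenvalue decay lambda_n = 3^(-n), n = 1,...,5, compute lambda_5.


The eigenvalue formula gives lambda_5 = 1/3^5
= 1/243
= 0.0041

0.0041


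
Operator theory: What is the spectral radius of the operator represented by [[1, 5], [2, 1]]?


For a 2x2 matrix, eigenvalues satisfy lambda^2 - (trace)*lambda + det = 0
trace = 1 + 1 = 2
det = 1*1 - 5*2 = -9
discriminant = 2^2 - 4*(-9) = 40
spectral radius = max |eigenvalue| = 4.1623

4.1623


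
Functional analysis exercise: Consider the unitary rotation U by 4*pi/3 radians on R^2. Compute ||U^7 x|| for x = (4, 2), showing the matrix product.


U is a rotation by theta = 4*pi/3
U^7 = rotation by 7*theta = 28*pi/3 = 4*pi/3 (mod 2*pi)
cos(4*pi/3) = -0.5000, sin(4*pi/3) = -0.8660
U^7 x = (-0.5000 * 4 - -0.8660 * 2, -0.8660 * 4 + -0.5000 * 2)
= (-0.2679, -4.4641)
||U^7 x|| = sqrt((-0.2679)^2 + (-4.4641)^2) = sqrt(20.0000) = 4.4721

4.4721


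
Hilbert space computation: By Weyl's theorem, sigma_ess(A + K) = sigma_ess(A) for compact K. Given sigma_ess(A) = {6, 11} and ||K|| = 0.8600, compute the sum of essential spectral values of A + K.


By Weyl's theorem, the essential spectrum is invariant under compact perturbations.
sigma_ess(A + K) = sigma_ess(A) = {6, 11}
Sum = 6 + 11 = 17

17


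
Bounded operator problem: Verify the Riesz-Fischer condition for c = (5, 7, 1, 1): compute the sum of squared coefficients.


sum |c_n|^2 = 5^2 + 7^2 + 1^2 + 1^2
= 25 + 49 + 1 + 1
= 76

76


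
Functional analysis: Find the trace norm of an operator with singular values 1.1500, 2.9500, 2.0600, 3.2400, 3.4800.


The nuclear norm is the sum of all singular values.
||T||_1 = 1.1500 + 2.9500 + 2.0600 + 3.2400 + 3.4800
= 12.8800

12.8800


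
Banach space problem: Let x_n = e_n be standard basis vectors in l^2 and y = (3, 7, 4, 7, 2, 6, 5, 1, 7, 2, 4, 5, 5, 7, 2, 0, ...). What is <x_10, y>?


x_10 = e_10 is the standard basis vector with 1 in position 10.
<x_10, y> = y_10 = 2
As n -> infinity, <x_n, y> -> 0, confirming weak convergence of (x_n) to 0.

2


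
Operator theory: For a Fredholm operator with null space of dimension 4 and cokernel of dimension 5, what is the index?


The Fredholm index is defined as ind(T) = dim(ker T) - dim(coker T)
= 4 - 5
= -1

-1


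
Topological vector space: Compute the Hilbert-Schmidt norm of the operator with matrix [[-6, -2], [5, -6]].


The Hilbert-Schmidt norm is sqrt(sum of squares of all entries).
Sum of squares = (-6)^2 + (-2)^2 + 5^2 + (-6)^2
= 36 + 4 + 25 + 36 = 101
||T||_HS = sqrt(101) = 10.0499

10.0499


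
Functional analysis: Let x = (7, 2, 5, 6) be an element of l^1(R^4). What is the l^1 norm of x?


The l^1 norm equals the sum of absolute values of all components.
||x||_1 = 7 + 2 + 5 + 6
= 20

20.0000


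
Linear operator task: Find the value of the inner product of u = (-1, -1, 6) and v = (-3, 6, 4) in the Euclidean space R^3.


Computing the standard inner product <u, v> = sum u_i * v_i
= -1*-3 + -1*6 + 6*4
= 3 + -6 + 24
= 21

21


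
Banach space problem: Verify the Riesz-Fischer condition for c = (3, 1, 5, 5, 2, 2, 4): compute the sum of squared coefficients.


sum |c_n|^2 = 3^2 + 1^2 + 5^2 + 5^2 + 2^2 + 2^2 + 4^2
= 9 + 1 + 25 + 25 + 4 + 4 + 16
= 84

84


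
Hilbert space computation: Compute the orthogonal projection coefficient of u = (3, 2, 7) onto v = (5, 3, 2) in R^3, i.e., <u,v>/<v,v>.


Computing <u,v> = 3*5 + 2*3 + 7*2 = 35
Computing <v,v> = 5^2 + 3^2 + 2^2 = 38
Projection coefficient = 35/38 = 0.9211

0.9211


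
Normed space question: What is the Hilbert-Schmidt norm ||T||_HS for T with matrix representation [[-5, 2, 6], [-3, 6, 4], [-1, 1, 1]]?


The Hilbert-Schmidt norm is sqrt(sum of squares of all entries).
Sum of squares = (-5)^2 + 2^2 + 6^2 + (-3)^2 + 6^2 + 4^2 + (-1)^2 + 1^2 + 1^2
= 25 + 4 + 36 + 9 + 36 + 16 + 1 + 1 + 1 = 129
||T||_HS = sqrt(129) = 11.3578

11.3578


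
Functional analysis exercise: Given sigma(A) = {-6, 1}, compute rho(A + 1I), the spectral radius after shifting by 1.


Spectrum of A + 1I = {-5, 2}
Spectral radius = max |lambda| over the shifted spectrum
= max(5, 2) = 5

5


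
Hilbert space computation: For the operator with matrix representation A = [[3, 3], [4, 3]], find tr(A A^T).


trace(A * A^T) = sum of squares of all entries
= 3^2 + 3^2 + 4^2 + 3^2
= 9 + 9 + 16 + 9
= 43

43


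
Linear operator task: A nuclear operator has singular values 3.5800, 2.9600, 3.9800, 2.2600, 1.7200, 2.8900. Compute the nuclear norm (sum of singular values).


The nuclear norm is the sum of all singular values.
||T||_1 = 3.5800 + 2.9600 + 3.9800 + 2.2600 + 1.7200 + 2.8900
= 17.3900

17.3900


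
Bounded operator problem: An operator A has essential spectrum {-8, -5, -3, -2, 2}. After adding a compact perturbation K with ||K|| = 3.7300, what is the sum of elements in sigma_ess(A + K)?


By Weyl's theorem, the essential spectrum is invariant under compact perturbations.
sigma_ess(A + K) = sigma_ess(A) = {-8, -5, -3, -2, 2}
Sum = -8 + -5 + -3 + -2 + 2 = -16

-16


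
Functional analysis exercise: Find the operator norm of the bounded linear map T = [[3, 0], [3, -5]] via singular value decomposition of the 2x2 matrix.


A^T A = [[18, -15], [-15, 25]]
trace(A^T A) = 43, det(A^T A) = 225
discriminant = 43^2 - 4*225 = 949
Largest eigenvalue of A^T A = (trace + sqrt(disc))/2 = 36.9029
||T|| = sqrt(36.9029) = 6.0748

6.0748


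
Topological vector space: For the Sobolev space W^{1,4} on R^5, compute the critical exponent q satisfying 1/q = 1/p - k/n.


Using the Sobolev embedding formula: 1/q = 1/p - k/n
1/q = 1/4 - 1/5 = 1/20
q = 1/(1/20) = 20

20.0000


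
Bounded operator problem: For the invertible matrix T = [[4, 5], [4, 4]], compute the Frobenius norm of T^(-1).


det(T) = 4*4 - 5*4 = -4
T^(-1) = (1/-4) * [[4, -5], [-4, 4]] = [[-1.0000, 1.2500], [1.0000, -1.0000]]
||T^(-1)||_F^2 = (-1.0000)^2 + 1.2500^2 + 1.0000^2 + (-1.0000)^2 = 4.5625
||T^(-1)||_F = sqrt(4.5625) = 2.1360

2.1360


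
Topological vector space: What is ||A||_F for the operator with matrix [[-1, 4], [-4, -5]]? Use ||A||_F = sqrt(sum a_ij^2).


||A||_F^2 = sum a_ij^2
= (-1)^2 + 4^2 + (-4)^2 + (-5)^2
= 1 + 16 + 16 + 25 = 58
||A||_F = sqrt(58) = 7.6158

7.6158


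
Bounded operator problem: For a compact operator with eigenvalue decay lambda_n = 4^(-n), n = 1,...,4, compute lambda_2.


The eigenvalue formula gives lambda_2 = 1/4^2
= 1/16
= 0.0625

0.0625


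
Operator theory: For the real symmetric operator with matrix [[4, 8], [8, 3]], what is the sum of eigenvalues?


For a self-adjoint (symmetric) matrix, the eigenvalues are real.
The sum of eigenvalues equals the trace of the matrix.
trace = 4 + 3 = 7

7


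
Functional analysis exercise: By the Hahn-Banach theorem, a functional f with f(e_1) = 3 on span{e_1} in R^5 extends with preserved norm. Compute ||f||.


The norm of f is given by ||f|| = sup_{||x||=1} |f(x)|.
On span{e_1}, ||e_1|| = 1, so ||f|| = |f(e_1)| / ||e_1||
= |3| / 1 = 3.0000

3.0000


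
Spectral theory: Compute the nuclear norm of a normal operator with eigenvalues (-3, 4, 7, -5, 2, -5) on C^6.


For a normal operator, singular values equal |eigenvalues|.
Trace norm = sum |lambda_i| = 3 + 4 + 7 + 5 + 2 + 5
= 26

26


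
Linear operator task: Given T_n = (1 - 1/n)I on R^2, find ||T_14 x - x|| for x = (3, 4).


T_14 x - x = (1 - 1/14)x - x = -x/14
||x|| = sqrt(25) = 5.0000
||T_14 x - x|| = ||x||/14 = 5.0000/14 = 0.3571

0.3571


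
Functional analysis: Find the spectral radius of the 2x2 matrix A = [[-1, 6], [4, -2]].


For a 2x2 matrix, eigenvalues satisfy lambda^2 - (trace)*lambda + det = 0
trace = -1 + -2 = -3
det = -1*-2 - 6*4 = -22
discriminant = (-3)^2 - 4*(-22) = 97
spectral radius = max |eigenvalue| = 6.4244

6.4244


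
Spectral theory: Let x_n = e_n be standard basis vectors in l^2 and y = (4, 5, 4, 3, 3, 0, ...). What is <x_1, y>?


x_1 = e_1 is the standard basis vector with 1 in position 1.
<x_1, y> = y_1 = 4
As n -> infinity, <x_n, y> -> 0, confirming weak convergence of (x_n) to 0.

4


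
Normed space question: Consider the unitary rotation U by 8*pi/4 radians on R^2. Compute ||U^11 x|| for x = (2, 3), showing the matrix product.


U is a rotation by theta = 8*pi/4
U^11 = rotation by 11*theta = 88*pi/4 = 0*pi/4 (mod 2*pi)
cos(0*pi/4) = 1.0000, sin(0*pi/4) = 0.0000
U^11 x = (1.0000 * 2 - 0.0000 * 3, 0.0000 * 2 + 1.0000 * 3)
= (2.0000, 3.0000)
||U^11 x|| = sqrt(2.0000^2 + 3.0000^2) = sqrt(13.0000) = 3.6056

3.6056


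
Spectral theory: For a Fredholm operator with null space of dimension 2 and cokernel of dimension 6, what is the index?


The Fredholm index is defined as ind(T) = dim(ker T) - dim(coker T)
= 2 - 6
= -4

-4


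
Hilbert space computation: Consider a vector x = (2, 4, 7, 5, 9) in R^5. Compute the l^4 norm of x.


The l^4 norm = (sum |x_i|^4)^(1/4)
Sum of 4th powers = 16 + 256 + 2401 + 625 + 6561 = 9859
||x||_4 = (9859)^(1/4) = 9.9646

9.9646


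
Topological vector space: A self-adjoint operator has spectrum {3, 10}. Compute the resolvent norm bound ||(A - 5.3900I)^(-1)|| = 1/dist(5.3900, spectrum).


dist(5.3900, {3, 10}) = min(|5.3900 - 3|, |5.3900 - 10|)
= min(2.3900, 4.6100) = 2.3900
Resolvent bound = 1/2.3900 = 0.4184

0.4184


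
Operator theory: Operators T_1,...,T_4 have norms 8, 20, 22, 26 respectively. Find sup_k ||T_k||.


By the Uniform Boundedness Principle, the supremum of norms is finite.
sup_k ||T_k|| = max(8, 20, 22, 26) = 26

26


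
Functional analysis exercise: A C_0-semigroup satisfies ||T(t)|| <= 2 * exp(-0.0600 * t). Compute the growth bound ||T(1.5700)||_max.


||T(1.5700)|| <= 2 * exp(-0.0600 * 1.5700)
= 2 * exp(-0.0942)
= 2 * 0.9101
= 1.8202

1.8202


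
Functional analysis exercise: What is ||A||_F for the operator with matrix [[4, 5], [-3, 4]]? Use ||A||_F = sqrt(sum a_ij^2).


||A||_F^2 = sum a_ij^2
= 4^2 + 5^2 + (-3)^2 + 4^2
= 16 + 25 + 9 + 16 = 66
||A||_F = sqrt(66) = 8.1240

8.1240


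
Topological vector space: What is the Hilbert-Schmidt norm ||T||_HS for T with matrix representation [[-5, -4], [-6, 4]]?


The Hilbert-Schmidt norm is sqrt(sum of squares of all entries).
Sum of squares = (-5)^2 + (-4)^2 + (-6)^2 + 4^2
= 25 + 16 + 36 + 16 = 93
||T||_HS = sqrt(93) = 9.6437

9.6437


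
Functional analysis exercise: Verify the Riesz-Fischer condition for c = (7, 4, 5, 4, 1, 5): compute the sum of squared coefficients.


sum |c_n|^2 = 7^2 + 4^2 + 5^2 + 4^2 + 1^2 + 5^2
= 49 + 16 + 25 + 16 + 1 + 25
= 132

132


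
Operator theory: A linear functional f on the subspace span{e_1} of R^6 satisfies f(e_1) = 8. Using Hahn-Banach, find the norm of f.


The norm of f is given by ||f|| = sup_{||x||=1} |f(x)|.
On span{e_1}, ||e_1|| = 1, so ||f|| = |f(e_1)| / ||e_1||
= |8| / 1 = 8.0000

8.0000


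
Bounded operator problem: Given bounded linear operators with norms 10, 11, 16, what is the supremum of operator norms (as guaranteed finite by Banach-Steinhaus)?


By the Uniform Boundedness Principle, the supremum of norms is finite.
sup_k ||T_k|| = max(10, 11, 16) = 16

16


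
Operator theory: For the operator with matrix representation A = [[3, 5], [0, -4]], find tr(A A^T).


trace(A * A^T) = sum of squares of all entries
= 3^2 + 5^2 + 0^2 + (-4)^2
= 9 + 25 + 0 + 16
= 50

50


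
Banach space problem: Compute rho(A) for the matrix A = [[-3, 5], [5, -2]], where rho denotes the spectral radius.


For a 2x2 matrix, eigenvalues satisfy lambda^2 - (trace)*lambda + det = 0
trace = -3 + -2 = -5
det = -3*-2 - 5*5 = -19
discriminant = (-5)^2 - 4*(-19) = 101
spectral radius = max |eigenvalue| = 7.5249

7.5249


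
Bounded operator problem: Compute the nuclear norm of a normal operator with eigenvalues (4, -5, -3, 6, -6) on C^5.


For a normal operator, singular values equal |eigenvalues|.
Trace norm = sum |lambda_i| = 4 + 5 + 3 + 6 + 6
= 24

24


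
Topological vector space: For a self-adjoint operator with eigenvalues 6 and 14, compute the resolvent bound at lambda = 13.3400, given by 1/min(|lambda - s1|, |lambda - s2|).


dist(13.3400, {6, 14}) = min(|13.3400 - 6|, |13.3400 - 14|)
= min(7.3400, 0.6600) = 0.6600
Resolvent bound = 1/0.6600 = 1.5152

1.5152


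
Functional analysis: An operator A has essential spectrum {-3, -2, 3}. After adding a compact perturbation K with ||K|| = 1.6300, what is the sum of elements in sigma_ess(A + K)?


By Weyl's theorem, the essential spectrum is invariant under compact perturbations.
sigma_ess(A + K) = sigma_ess(A) = {-3, -2, 3}
Sum = -3 + -2 + 3 = -2

-2


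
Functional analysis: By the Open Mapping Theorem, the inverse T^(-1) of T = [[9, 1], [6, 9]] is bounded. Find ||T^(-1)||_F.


det(T) = 9*9 - 1*6 = 75
T^(-1) = (1/75) * [[9, -1], [-6, 9]] = [[0.1200, -0.0133], [-0.0800, 0.1200]]
||T^(-1)||_F^2 = 0.1200^2 + (-0.0133)^2 + (-0.0800)^2 + 0.1200^2 = 0.0354
||T^(-1)||_F = sqrt(0.0354) = 0.1881

0.1881


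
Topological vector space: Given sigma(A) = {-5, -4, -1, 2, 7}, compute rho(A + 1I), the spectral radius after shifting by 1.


Spectrum of A + 1I = {-4, -3, 0, 3, 8}
Spectral radius = max |lambda| over the shifted spectrum
= max(4, 3, 0, 3, 8) = 8

8


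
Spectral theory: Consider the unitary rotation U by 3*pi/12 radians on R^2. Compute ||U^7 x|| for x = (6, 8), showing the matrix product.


U is a rotation by theta = 3*pi/12
U^7 = rotation by 7*theta = 21*pi/12
cos(21*pi/12) = 0.7071, sin(21*pi/12) = -0.7071
U^7 x = (0.7071 * 6 - -0.7071 * 8, -0.7071 * 6 + 0.7071 * 8)
= (9.8995, 1.4142)
||U^7 x|| = sqrt(9.8995^2 + 1.4142^2) = sqrt(100.0000) = 10.0000

10.0000


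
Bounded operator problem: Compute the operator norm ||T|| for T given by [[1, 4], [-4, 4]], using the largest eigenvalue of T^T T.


A^T A = [[17, -12], [-12, 32]]
trace(A^T A) = 49, det(A^T A) = 400
discriminant = 49^2 - 4*400 = 801
Largest eigenvalue of A^T A = (trace + sqrt(disc))/2 = 38.6510
||T|| = sqrt(38.6510) = 6.2170

6.2170


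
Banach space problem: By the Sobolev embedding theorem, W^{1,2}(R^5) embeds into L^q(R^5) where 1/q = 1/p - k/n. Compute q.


Using the Sobolev embedding formula: 1/q = 1/p - k/n
1/q = 1/2 - 1/5 = 3/10
q = 1/(3/10) = 10/3 = 3.3333

3.3333


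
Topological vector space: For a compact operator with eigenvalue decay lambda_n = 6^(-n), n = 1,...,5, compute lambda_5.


The eigenvalue formula gives lambda_5 = 1/6^5
= 1/7776
= 1.2860e-04

1.2860e-04


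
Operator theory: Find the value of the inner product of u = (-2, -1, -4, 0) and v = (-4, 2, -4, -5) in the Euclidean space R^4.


Computing the standard inner product <u, v> = sum u_i * v_i
= -2*-4 + -1*2 + -4*-4 + 0*-5
= 8 + -2 + 16 + 0
= 22

22


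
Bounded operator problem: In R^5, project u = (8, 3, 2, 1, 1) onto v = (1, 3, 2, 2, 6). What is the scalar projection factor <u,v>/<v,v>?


Computing <u,v> = 8*1 + 3*3 + 2*2 + 1*2 + 1*6 = 29
Computing <v,v> = 1^2 + 3^2 + 2^2 + 2^2 + 6^2 = 54
Projection coefficient = 29/54 = 0.5370

0.5370


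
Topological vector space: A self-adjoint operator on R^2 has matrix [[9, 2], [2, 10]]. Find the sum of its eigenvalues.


For a self-adjoint (symmetric) matrix, the eigenvalues are real.
The sum of eigenvalues equals the trace of the matrix.
trace = 9 + 10 = 19

19


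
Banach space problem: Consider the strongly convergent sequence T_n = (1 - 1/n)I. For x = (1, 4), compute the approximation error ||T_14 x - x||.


T_14 x - x = (1 - 1/14)x - x = -x/14
||x|| = sqrt(17) = 4.1231
||T_14 x - x|| = ||x||/14 = 4.1231/14 = 0.2945

0.2945


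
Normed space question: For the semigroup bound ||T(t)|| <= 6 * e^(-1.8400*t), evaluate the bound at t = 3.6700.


||T(3.6700)|| <= 6 * exp(-1.8400 * 3.6700)
= 6 * exp(-6.7528)
= 6 * 0.0012
= 0.0070

0.0070


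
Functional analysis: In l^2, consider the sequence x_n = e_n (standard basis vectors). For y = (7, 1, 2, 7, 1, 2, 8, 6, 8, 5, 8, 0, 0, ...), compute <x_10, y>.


x_10 = e_10 is the standard basis vector with 1 in position 10.
<x_10, y> = y_10 = 5
As n -> infinity, <x_n, y> -> 0, confirming weak convergence of (x_n) to 0.

5


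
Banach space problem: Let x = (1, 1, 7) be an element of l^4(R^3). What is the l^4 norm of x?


The l^4 norm = (sum |x_i|^4)^(1/4)
Sum of 4th powers = 1 + 1 + 2401 = 2403
||x||_4 = (2403)^(1/4) = 7.0015

7.0015


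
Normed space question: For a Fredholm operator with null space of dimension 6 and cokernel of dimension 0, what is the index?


The Fredholm index is defined as ind(T) = dim(ker T) - dim(coker T)
= 6 - 0
= 6

6


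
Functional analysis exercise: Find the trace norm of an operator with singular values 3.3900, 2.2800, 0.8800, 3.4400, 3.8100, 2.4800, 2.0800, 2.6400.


The nuclear norm is the sum of all singular values.
||T||_1 = 3.3900 + 2.2800 + 0.8800 + 3.4400 + 3.8100 + 2.4800 + 2.0800 + 2.6400
= 21.0000

21.0000


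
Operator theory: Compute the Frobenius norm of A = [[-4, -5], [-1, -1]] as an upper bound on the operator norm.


||A||_F^2 = sum a_ij^2
= (-4)^2 + (-5)^2 + (-1)^2 + (-1)^2
= 16 + 25 + 1 + 1 = 43
||A||_F = sqrt(43) = 6.5574

6.5574


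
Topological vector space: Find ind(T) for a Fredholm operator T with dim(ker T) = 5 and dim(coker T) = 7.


The Fredholm index is defined as ind(T) = dim(ker T) - dim(coker T)
= 5 - 7
= -2

-2


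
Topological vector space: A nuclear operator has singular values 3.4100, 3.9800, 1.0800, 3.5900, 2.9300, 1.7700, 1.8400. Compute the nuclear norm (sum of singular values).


The nuclear norm is the sum of all singular values.
||T||_1 = 3.4100 + 3.9800 + 1.0800 + 3.5900 + 2.9300 + 1.7700 + 1.8400
= 18.6000

18.6000


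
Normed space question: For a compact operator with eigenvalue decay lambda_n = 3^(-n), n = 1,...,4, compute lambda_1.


The eigenvalue formula gives lambda_1 = 1/3^1
= 1/3
= 0.3333

0.3333


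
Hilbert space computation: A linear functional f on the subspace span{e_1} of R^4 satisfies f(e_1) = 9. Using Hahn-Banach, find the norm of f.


The norm of f is given by ||f|| = sup_{||x||=1} |f(x)|.
On span{e_1}, ||e_1|| = 1, so ||f|| = |f(e_1)| / ||e_1||
= |9| / 1 = 9.0000

9.0000


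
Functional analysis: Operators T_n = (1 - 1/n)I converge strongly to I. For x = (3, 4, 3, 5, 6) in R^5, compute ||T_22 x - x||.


T_22 x - x = (1 - 1/22)x - x = -x/22
||x|| = sqrt(95) = 9.7468
||T_22 x - x|| = ||x||/22 = 9.7468/22 = 0.4430

0.4430


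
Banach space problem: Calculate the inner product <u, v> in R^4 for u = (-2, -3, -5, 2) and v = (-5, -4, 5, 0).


Computing the standard inner product <u, v> = sum u_i * v_i
= -2*-5 + -3*-4 + -5*5 + 2*0
= 10 + 12 + -25 + 0
= -3

-3


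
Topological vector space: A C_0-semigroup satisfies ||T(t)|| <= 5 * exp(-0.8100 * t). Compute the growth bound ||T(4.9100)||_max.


||T(4.9100)|| <= 5 * exp(-0.8100 * 4.9100)
= 5 * exp(-3.9771)
= 5 * 0.0187
= 0.0937

0.0937


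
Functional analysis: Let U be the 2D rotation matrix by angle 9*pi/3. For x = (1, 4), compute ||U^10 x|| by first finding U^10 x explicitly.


U is a rotation by theta = 9*pi/3
U^10 = rotation by 10*theta = 90*pi/3 = 0*pi/3 (mod 2*pi)
cos(0*pi/3) = 1.0000, sin(0*pi/3) = 0.0000
U^10 x = (1.0000 * 1 - 0.0000 * 4, 0.0000 * 1 + 1.0000 * 4)
= (1.0000, 4.0000)
||U^10 x|| = sqrt(1.0000^2 + 4.0000^2) = sqrt(17.0000) = 4.1231

4.1231


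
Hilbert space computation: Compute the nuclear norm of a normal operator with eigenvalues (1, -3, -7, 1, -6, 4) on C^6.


For a normal operator, singular values equal |eigenvalues|.
Trace norm = sum |lambda_i| = 1 + 3 + 7 + 1 + 6 + 4
= 22

22


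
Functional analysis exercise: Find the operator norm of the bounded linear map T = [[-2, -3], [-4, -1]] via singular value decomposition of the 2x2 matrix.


A^T A = [[20, 10], [10, 10]]
trace(A^T A) = 30, det(A^T A) = 100
discriminant = 30^2 - 4*100 = 500
Largest eigenvalue of A^T A = (trace + sqrt(disc))/2 = 26.1803
||T|| = sqrt(26.1803) = 5.1167

5.1167


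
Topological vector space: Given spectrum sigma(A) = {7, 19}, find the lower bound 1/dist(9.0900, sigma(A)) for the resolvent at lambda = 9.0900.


dist(9.0900, {7, 19}) = min(|9.0900 - 7|, |9.0900 - 19|)
= min(2.0900, 9.9100) = 2.0900
Resolvent bound = 1/2.0900 = 0.4785

0.4785


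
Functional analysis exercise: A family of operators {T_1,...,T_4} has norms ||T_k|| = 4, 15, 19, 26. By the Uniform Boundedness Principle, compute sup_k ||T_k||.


By the Uniform Boundedness Principle, the supremum of norms is finite.
sup_k ||T_k|| = max(4, 15, 19, 26) = 26

26


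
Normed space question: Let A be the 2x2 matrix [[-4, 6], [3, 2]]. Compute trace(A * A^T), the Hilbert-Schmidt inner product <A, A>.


trace(A * A^T) = sum of squares of all entries
= (-4)^2 + 6^2 + 3^2 + 2^2
= 16 + 36 + 9 + 4
= 65

65


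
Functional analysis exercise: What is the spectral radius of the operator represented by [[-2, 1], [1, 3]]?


For a 2x2 matrix, eigenvalues satisfy lambda^2 - (trace)*lambda + det = 0
trace = -2 + 3 = 1
det = -2*3 - 1*1 = -7
discriminant = 1^2 - 4*(-7) = 29
spectral radius = max |eigenvalue| = 3.1926

3.1926


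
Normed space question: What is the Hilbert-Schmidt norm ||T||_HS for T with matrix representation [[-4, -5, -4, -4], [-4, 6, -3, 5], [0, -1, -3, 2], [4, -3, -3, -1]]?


The Hilbert-Schmidt norm is sqrt(sum of squares of all entries).
Sum of squares = (-4)^2 + (-5)^2 + (-4)^2 + (-4)^2 + (-4)^2 + 6^2 + (-3)^2 + 5^2 + 0^2 + (-1)^2 + (-3)^2 + 2^2 + 4^2 + (-3)^2 + (-3)^2 + (-1)^2
= 16 + 25 + 16 + 16 + 16 + 36 + 9 + 25 + 0 + 1 + 9 + 4 + 16 + 9 + 9 + 1 = 208
||T||_HS = sqrt(208) = 14.4222

14.4222


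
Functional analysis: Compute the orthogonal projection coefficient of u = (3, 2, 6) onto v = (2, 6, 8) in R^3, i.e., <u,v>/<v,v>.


Computing <u,v> = 3*2 + 2*6 + 6*8 = 66
Computing <v,v> = 2^2 + 6^2 + 8^2 = 104
Projection coefficient = 66/104 = 0.6346

0.6346


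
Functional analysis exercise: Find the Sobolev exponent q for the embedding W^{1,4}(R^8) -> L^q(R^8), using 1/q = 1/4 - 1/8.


Using the Sobolev embedding formula: 1/q = 1/p - k/n
1/q = 1/4 - 1/8 = 1/8
q = 1/(1/8) = 8

8.0000


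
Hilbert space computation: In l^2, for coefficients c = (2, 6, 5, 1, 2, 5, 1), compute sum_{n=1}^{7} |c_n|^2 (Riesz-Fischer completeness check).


sum |c_n|^2 = 2^2 + 6^2 + 5^2 + 1^2 + 2^2 + 5^2 + 1^2
= 4 + 36 + 25 + 1 + 4 + 25 + 1
= 96

96


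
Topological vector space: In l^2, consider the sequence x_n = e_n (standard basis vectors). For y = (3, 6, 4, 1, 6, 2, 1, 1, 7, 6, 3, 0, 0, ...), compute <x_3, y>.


x_3 = e_3 is the standard basis vector with 1 in position 3.
<x_3, y> = y_3 = 4
As n -> infinity, <x_n, y> -> 0, confirming weak convergence of (x_n) to 0.

4


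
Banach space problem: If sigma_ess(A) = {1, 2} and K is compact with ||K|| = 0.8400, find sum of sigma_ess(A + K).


By Weyl's theorem, the essential spectrum is invariant under compact perturbations.
sigma_ess(A + K) = sigma_ess(A) = {1, 2}
Sum = 1 + 2 = 3

3


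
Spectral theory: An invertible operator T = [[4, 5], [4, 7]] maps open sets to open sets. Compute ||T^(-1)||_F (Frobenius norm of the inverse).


det(T) = 4*7 - 5*4 = 8
T^(-1) = (1/8) * [[7, -5], [-4, 4]] = [[0.8750, -0.6250], [-0.5000, 0.5000]]
||T^(-1)||_F^2 = 0.8750^2 + (-0.6250)^2 + (-0.5000)^2 + 0.5000^2 = 1.6562
||T^(-1)||_F = sqrt(1.6562) = 1.2870

1.2870


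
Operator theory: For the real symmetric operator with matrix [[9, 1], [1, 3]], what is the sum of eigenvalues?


For a self-adjoint (symmetric) matrix, the eigenvalues are real.
The sum of eigenvalues equals the trace of the matrix.
trace = 9 + 3 = 12

12


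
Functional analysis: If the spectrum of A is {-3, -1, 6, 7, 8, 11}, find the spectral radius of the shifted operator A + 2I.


Spectrum of A + 2I = {-1, 1, 8, 9, 10, 13}
Spectral radius = max |lambda| over the shifted spectrum
= max(1, 1, 8, 9, 10, 13) = 13

13


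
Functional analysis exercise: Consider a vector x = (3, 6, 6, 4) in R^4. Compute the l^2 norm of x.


The l^2 norm = (sum |x_i|^2)^(1/2)
Sum of 2th powers = 9 + 36 + 36 + 16 = 97
||x||_2 = (97)^(1/2) = 9.8489

9.8489


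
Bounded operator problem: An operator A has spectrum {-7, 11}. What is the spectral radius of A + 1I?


Spectrum of A + 1I = {-6, 12}
Spectral radius = max |lambda| over the shifted spectrum
= max(6, 12) = 12

12


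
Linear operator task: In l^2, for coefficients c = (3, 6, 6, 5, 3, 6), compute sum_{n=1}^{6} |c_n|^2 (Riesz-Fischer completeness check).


sum |c_n|^2 = 3^2 + 6^2 + 6^2 + 5^2 + 3^2 + 6^2
= 9 + 36 + 36 + 25 + 9 + 36
= 151

151


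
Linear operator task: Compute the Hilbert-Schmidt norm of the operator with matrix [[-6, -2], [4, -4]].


The Hilbert-Schmidt norm is sqrt(sum of squares of all entries).
Sum of squares = (-6)^2 + (-2)^2 + 4^2 + (-4)^2
= 36 + 4 + 16 + 16 = 72
||T||_HS = sqrt(72) = 8.4853

8.4853


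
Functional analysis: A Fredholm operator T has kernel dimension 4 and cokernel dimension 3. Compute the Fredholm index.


The Fredholm index is defined as ind(T) = dim(ker T) - dim(coker T)
= 4 - 3
= 1

1


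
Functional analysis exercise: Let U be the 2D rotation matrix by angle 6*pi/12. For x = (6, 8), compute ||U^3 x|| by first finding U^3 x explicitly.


U is a rotation by theta = 6*pi/12
U^3 = rotation by 3*theta = 18*pi/12
cos(18*pi/12) = 0.0000, sin(18*pi/12) = -1.0000
U^3 x = (0.0000 * 6 - -1.0000 * 8, -1.0000 * 6 + 0.0000 * 8)
= (8.0000, -6.0000)
||U^3 x|| = sqrt(8.0000^2 + (-6.0000)^2) = sqrt(100.0000) = 10.0000

10.0000


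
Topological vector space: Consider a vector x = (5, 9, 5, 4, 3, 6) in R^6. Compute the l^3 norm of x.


The l^3 norm = (sum |x_i|^3)^(1/3)
Sum of 3th powers = 125 + 729 + 125 + 64 + 27 + 216 = 1286
||x||_3 = (1286)^(1/3) = 10.8746

10.8746


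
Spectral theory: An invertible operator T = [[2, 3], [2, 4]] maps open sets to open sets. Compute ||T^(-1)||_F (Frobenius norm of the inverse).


det(T) = 2*4 - 3*2 = 2
T^(-1) = (1/2) * [[4, -3], [-2, 2]] = [[2.0000, -1.5000], [-1.0000, 1.0000]]
||T^(-1)||_F^2 = 2.0000^2 + (-1.5000)^2 + (-1.0000)^2 + 1.0000^2 = 8.2500
||T^(-1)||_F = sqrt(8.2500) = 2.8723

2.8723


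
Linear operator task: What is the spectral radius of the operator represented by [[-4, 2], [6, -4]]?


For a 2x2 matrix, eigenvalues satisfy lambda^2 - (trace)*lambda + det = 0
trace = -4 + -4 = -8
det = -4*-4 - 2*6 = 4
discriminant = (-8)^2 - 4*(4) = 48
spectral radius = max |eigenvalue| = 7.4641

7.4641


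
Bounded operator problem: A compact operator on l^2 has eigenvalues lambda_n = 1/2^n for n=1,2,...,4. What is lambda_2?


The eigenvalue formula gives lambda_2 = 1/2^2
= 1/4
= 0.2500

0.2500


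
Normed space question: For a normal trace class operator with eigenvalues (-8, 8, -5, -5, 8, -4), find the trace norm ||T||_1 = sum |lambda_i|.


For a normal operator, singular values equal |eigenvalues|.
Trace norm = sum |lambda_i| = 8 + 8 + 5 + 5 + 8 + 4
= 38

38


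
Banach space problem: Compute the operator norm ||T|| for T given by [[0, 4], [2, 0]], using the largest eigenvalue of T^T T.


A^T A = [[4, 0], [0, 16]]
trace(A^T A) = 20, det(A^T A) = 64
discriminant = 20^2 - 4*64 = 144
Largest eigenvalue of A^T A = (trace + sqrt(disc))/2 = 16.0000
||T|| = sqrt(16.0000) = 4.0000

4.0000


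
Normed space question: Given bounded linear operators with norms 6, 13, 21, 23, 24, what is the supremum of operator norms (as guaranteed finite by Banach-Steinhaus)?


By the Uniform Boundedness Principle, the supremum of norms is finite.
sup_k ||T_k|| = max(6, 13, 21, 23, 24) = 24

24


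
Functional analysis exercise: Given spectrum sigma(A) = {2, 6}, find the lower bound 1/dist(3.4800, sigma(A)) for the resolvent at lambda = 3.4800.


dist(3.4800, {2, 6}) = min(|3.4800 - 2|, |3.4800 - 6|)
= min(1.4800, 2.5200) = 1.4800
Resolvent bound = 1/1.4800 = 0.6757

0.6757


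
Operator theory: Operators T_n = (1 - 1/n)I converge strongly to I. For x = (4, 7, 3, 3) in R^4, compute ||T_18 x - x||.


T_18 x - x = (1 - 1/18)x - x = -x/18
||x|| = sqrt(83) = 9.1104
||T_18 x - x|| = ||x||/18 = 9.1104/18 = 0.5061

0.5061


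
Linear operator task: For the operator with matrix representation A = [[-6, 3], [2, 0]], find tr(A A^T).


trace(A * A^T) = sum of squares of all entries
= (-6)^2 + 3^2 + 2^2 + 0^2
= 36 + 9 + 4 + 0
= 49

49


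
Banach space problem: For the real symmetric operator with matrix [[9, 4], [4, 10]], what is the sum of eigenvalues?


For a self-adjoint (symmetric) matrix, the eigenvalues are real.
The sum of eigenvalues equals the trace of the matrix.
trace = 9 + 10 = 19

19


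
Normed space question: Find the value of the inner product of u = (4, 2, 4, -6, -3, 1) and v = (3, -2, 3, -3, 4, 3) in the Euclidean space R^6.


Computing the standard inner product <u, v> = sum u_i * v_i
= 4*3 + 2*-2 + 4*3 + -6*-3 + -3*4 + 1*3
= 12 + -4 + 12 + 18 + -12 + 3
= 29

29


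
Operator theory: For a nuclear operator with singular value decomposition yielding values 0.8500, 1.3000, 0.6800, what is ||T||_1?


The nuclear norm is the sum of all singular values.
||T||_1 = 0.8500 + 1.3000 + 0.6800
= 2.8300

2.8300


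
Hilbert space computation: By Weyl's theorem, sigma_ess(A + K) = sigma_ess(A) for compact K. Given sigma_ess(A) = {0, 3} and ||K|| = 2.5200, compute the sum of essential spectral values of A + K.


By Weyl's theorem, the essential spectrum is invariant under compact perturbations.
sigma_ess(A + K) = sigma_ess(A) = {0, 3}
Sum = 0 + 3 = 3

3


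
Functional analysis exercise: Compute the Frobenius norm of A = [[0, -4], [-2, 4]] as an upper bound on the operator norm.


||A||_F^2 = sum a_ij^2
= 0^2 + (-4)^2 + (-2)^2 + 4^2
= 0 + 16 + 4 + 16 = 36
||A||_F = sqrt(36) = 6.0000

6.0000


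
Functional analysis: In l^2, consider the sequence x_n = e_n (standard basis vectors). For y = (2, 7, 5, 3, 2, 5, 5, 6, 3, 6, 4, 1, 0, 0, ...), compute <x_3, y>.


x_3 = e_3 is the standard basis vector with 1 in position 3.
<x_3, y> = y_3 = 5
As n -> infinity, <x_n, y> -> 0, confirming weak convergence of (x_n) to 0.

5


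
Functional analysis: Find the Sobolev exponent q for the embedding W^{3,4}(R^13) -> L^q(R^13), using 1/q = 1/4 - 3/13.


Using the Sobolev embedding formula: 1/q = 1/p - k/n
1/q = 1/4 - 3/13 = 1/52
q = 1/(1/52) = 52

52.0000


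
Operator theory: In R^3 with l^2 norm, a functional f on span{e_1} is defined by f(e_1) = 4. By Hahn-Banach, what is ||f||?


The norm of f is given by ||f|| = sup_{||x||=1} |f(x)|.
On span{e_1}, ||e_1|| = 1, so ||f|| = |f(e_1)| / ||e_1||
= |4| / 1 = 4.0000

4.0000


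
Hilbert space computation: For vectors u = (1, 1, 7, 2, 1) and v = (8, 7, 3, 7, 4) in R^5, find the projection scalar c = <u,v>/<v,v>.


Computing <u,v> = 1*8 + 1*7 + 7*3 + 2*7 + 1*4 = 54
Computing <v,v> = 8^2 + 7^2 + 3^2 + 7^2 + 4^2 = 187
Projection coefficient = 54/187 = 0.2888

0.2888


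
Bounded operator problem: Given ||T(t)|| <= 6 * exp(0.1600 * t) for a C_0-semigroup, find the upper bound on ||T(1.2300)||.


||T(1.2300)|| <= 6 * exp(0.1600 * 1.2300)
= 6 * exp(0.1968)
= 6 * 1.2175
= 7.3050

7.3050


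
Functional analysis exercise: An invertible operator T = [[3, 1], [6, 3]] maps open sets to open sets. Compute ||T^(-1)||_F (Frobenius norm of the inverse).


det(T) = 3*3 - 1*6 = 3
T^(-1) = (1/3) * [[3, -1], [-6, 3]] = [[1.0000, -0.3333], [-2.0000, 1.0000]]
||T^(-1)||_F^2 = 1.0000^2 + (-0.3333)^2 + (-2.0000)^2 + 1.0000^2 = 6.1111
||T^(-1)||_F = sqrt(6.1111) = 2.4721

2.4721


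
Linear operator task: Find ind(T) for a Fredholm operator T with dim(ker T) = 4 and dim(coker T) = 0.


The Fredholm index is defined as ind(T) = dim(ker T) - dim(coker T)
= 4 - 0
= 4

4


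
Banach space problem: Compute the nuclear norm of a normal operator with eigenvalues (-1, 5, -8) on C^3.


For a normal operator, singular values equal |eigenvalues|.
Trace norm = sum |lambda_i| = 1 + 5 + 8
= 14

14


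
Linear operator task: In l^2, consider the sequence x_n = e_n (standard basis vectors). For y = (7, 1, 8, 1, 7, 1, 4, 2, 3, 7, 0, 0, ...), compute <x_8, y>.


x_8 = e_8 is the standard basis vector with 1 in position 8.
<x_8, y> = y_8 = 2
As n -> infinity, <x_n, y> -> 0, confirming weak convergence of (x_n) to 0.

2


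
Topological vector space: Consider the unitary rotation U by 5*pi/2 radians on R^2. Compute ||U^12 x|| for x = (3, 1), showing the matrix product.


U is a rotation by theta = 5*pi/2
U^12 = rotation by 12*theta = 60*pi/2 = 0*pi/2 (mod 2*pi)
cos(0*pi/2) = 1.0000, sin(0*pi/2) = 0.0000
U^12 x = (1.0000 * 3 - 0.0000 * 1, 0.0000 * 3 + 1.0000 * 1)
= (3.0000, 1.0000)
||U^12 x|| = sqrt(3.0000^2 + 1.0000^2) = sqrt(10.0000) = 3.1623

3.1623
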